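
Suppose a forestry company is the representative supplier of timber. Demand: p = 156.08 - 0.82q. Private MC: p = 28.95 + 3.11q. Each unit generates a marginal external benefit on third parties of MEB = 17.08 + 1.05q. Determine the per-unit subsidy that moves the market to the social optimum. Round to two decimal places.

Social marginal cost = private MC − MEB = 11.87 + 2.06q.
Set SMC = demand: 11.87 + 2.06q = 156.08 - 0.82q → q* = 50.0729.
The Pigouvian subsidy equals MEB at q*: 17.08 + 1.05×50.0729 = 69.6565.

subsidy = 69.66 per unit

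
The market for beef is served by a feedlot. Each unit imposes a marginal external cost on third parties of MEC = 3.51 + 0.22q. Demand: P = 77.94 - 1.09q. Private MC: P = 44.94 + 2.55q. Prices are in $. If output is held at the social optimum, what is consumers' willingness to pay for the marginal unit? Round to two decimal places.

Social marginal cost = private MC + MEC = 48.45 + 2.77q.
Set SMC = demand: 48.45 + 2.77q = 77.94 - 1.09q → q* = 7.6399.
Consumer price on the demand curve at q*: 77.94 − 1.09×7.6399 = 69.6125.

P = $69.61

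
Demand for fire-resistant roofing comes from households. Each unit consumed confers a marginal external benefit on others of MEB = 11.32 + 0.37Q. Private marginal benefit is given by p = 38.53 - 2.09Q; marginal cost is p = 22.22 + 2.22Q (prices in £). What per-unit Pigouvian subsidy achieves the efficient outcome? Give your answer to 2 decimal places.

Social marginal benefit = demand + MEB = 49.85 - 1.72Q.
Set SMB = MC: 49.85 - 1.72Q = 22.22 + 2.22Q → Q* = 7.0127.
The Pigouvian subsidy equals MEB at Q*: 11.32 + 0.37×7.0127 = 13.9147.

subsidy = £13.91 per unit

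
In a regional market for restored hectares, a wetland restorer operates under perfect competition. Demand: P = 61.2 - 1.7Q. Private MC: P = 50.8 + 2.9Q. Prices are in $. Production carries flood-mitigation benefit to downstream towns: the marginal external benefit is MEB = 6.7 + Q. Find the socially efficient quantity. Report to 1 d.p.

Q* = 4.8

Social marginal cost = private MC − MEB = 44.1 + 1.9Q.
Set SMC = demand: 44.1 + 1.9Q = 61.2 - 1.7Q → Q* = 4.7500.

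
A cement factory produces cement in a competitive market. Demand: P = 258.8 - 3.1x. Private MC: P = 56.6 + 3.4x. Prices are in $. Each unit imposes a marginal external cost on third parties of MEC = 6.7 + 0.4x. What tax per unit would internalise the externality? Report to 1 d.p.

tax = $18.0 per unit

Social marginal cost = private MC + MEC = 63.3 + 3.8x.
Set SMC = demand: 63.3 + 3.8x = 258.8 - 3.1x → x* = 28.3333.
The Pigouvian tax equals MEC at x*: 6.7 + 0.4×28.3333 = 18.0333.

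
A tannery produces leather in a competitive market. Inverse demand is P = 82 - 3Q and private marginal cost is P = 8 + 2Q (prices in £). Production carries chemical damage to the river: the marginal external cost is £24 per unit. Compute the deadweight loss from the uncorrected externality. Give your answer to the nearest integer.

DWL = £58

Market equilibrium (private): 8 + 2Q = 82 - 3Q → Q_m = 14.8000.
Social marginal cost = private MC + MEC = 32 + 2Q.
Set SMC = demand: 32 + 2Q = 82 - 3Q → Q* = 10.0000.
The loss is the area between SMC and demand from Q* to Q_m; with linear curves that's a triangle of height MEC(Q_m).
DWL = ½ × 4.8000 × 24.0000 = 57.6000.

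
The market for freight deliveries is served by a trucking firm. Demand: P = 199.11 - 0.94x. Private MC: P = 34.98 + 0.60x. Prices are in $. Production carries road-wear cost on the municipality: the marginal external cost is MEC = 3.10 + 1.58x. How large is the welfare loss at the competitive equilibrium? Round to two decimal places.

Market equilibrium (private): 34.98 + 0.60x = 199.11 - 0.94x → x_m = 106.5779.
Social marginal cost = private MC + MEC = 38.08 + 2.18x.
Set SMC = demand: 38.08 + 2.18x = 199.11 - 0.94x → x* = 51.6122.
The loss is the area between SMC and demand from x* to x_m; with linear curves that's a triangle of height MEC(x_m).
DWL = ½ × 54.9657 × 171.4931 = 4713.1191.

DWL = $4713.12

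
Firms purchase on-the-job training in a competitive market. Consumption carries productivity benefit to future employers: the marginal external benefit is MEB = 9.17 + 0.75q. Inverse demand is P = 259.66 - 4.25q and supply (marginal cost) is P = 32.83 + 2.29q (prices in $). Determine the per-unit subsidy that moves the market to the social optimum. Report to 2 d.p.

Social marginal benefit = demand + MEB = 268.83 - 3.50q.
Set SMB = MC: 268.83 - 3.50q = 32.83 + 2.29q → q* = 40.7599.
The Pigouvian subsidy equals MEB at q*: 9.17 + 0.75×40.7599 = 39.7399.

subsidy = $39.74 per unit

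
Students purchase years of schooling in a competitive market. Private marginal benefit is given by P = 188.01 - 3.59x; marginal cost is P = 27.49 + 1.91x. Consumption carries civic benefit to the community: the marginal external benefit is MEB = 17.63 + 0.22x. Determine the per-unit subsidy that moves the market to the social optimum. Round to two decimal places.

subsidy = 25.05 per unit

Social marginal benefit = demand + MEB = 205.64 - 3.37x.
Set SMB = MC: 205.64 - 3.37x = 27.49 + 1.91x → x* = 33.7405.
The Pigouvian subsidy equals MEB at x*: 17.63 + 0.22×33.7405 = 25.0529.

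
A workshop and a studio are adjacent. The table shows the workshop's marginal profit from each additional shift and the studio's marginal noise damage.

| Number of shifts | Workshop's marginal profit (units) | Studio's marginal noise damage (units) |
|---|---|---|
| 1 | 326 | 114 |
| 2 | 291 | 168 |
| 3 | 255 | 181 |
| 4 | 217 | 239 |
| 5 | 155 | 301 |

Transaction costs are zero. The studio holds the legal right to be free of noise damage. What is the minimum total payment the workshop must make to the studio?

Efficient level: marginal profit ≥ marginal noise damage through level 3, so k* = 3.
With the studio holding the right, the workshop must at least compensate total damage at k*: 114 + 168 + 181 = 463.

463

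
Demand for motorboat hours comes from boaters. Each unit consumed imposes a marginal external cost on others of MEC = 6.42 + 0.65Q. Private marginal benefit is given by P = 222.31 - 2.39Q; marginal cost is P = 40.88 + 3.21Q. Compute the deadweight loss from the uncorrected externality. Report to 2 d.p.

Market equilibrium (private): 40.88 + 3.21Q = 222.31 - 2.39Q → Q_m = 32.3982.
Social marginal benefit = demand − MEC = 215.89 - 3.04Q.
Set SMB = MC: 215.89 - 3.04Q = 40.88 + 3.21Q → Q* = 28.0016.
The loss is the area between SMB and MC from Q* to Q_m; with linear curves that's a triangle of height MEC(Q_m).
DWL = ½ × 4.3966 × 27.4788 = 60.4066.

DWL = 60.41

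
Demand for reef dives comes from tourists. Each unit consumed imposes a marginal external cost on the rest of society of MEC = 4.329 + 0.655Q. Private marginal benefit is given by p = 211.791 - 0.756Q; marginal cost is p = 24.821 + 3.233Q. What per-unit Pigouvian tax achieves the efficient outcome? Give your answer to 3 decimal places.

Social marginal benefit = demand − MEC = 207.462 - 1.411Q.
Set SMB = MC: 207.462 - 1.411Q = 24.821 + 3.233Q → Q* = 39.3284.
The Pigouvian tax equals MEC at Q*: 4.329 + 0.655×39.3284 = 30.0891.

tax = 30.089 per unit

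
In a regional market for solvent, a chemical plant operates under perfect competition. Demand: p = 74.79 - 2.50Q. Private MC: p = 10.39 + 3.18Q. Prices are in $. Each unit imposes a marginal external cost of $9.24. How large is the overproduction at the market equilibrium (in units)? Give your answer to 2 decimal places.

Market equilibrium (private): 10.39 + 3.18Q = 74.79 - 2.50Q → Q_m = 11.3380.
Social marginal cost = private MC + MEC = 19.63 + 3.18Q.
Set SMC = demand: 19.63 + 3.18Q = 74.79 - 2.50Q → Q* = 9.7113.
Gap = |11.3380 − 9.7113| = 1.6267.

1.63 units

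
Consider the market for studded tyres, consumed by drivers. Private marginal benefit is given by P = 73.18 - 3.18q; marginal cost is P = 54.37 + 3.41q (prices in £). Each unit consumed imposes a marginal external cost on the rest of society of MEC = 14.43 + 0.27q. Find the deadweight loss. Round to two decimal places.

DWL = £16.84

Market equilibrium (private): 54.37 + 3.41q = 73.18 - 3.18q → q_m = 2.8543.
Social marginal benefit = demand − MEC = 58.75 - 3.45q.
Set SMB = MC: 58.75 - 3.45q = 54.37 + 3.41q → q* = 0.6385.
Between q* and q_m the wedge MC − SMB runs linearly from 0 to MEC(q_m), so the loss is a triangle.
DWL = ½ × 2.2158 × 15.2007 = 16.8409.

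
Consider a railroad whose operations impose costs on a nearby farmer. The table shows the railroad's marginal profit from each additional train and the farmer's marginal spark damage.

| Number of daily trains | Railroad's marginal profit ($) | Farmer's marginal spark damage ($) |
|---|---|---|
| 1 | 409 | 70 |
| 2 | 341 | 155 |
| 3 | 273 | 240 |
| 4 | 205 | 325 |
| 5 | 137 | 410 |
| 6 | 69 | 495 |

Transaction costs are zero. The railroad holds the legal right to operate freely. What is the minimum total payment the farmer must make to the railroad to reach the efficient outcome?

Left alone the railroad would choose level 6 (marginal profit stays positive).
Efficient level: k* = 3 (marginal profit ≥ marginal spark damage through 3).
The farmer must at least cover the railroad's forgone profit from cutting 6→3: 205 + 137 + 69 = 411.

$411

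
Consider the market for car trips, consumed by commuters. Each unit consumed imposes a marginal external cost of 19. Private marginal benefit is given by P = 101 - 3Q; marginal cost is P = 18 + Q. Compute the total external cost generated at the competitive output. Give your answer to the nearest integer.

Market equilibrium (private): 18 + Q = 101 - 3Q → Q_m = 20.7500.
Total external cost = MEC × Q_m = 19 × 20.7500 = 394.2500.

394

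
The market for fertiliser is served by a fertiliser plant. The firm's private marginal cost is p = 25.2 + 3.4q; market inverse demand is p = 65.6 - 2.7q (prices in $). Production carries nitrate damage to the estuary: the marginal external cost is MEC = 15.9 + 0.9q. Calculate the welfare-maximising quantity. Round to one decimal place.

Social marginal cost = private MC + MEC = 41.1 + 4.3q.
Set SMC = demand: 41.1 + 4.3q = 65.6 - 2.7q → q* = 3.5000.

q* = 3.5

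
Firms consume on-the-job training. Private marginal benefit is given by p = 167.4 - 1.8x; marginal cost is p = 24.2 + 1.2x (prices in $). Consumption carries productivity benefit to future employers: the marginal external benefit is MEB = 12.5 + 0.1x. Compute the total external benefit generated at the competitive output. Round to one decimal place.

Market equilibrium (private): 24.2 + 1.2x = 167.4 - 1.8x → x_m = 47.7333.
Total external benefit = ∫₀^{x_m} (12.5 + 0.1x) dx = 12.5×47.7333 + ½×0.1×47.7333² = 710.5896.

$710.6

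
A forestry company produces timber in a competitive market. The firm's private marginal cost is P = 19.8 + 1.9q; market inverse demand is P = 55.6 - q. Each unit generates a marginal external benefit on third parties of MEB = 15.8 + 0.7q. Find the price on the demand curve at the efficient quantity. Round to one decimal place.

Social marginal cost = private MC − MEB = 4.0 + 1.2q.
Set SMC = demand: 4.0 + 1.2q = 55.6 - q → q* = 23.4545.
Consumer price on the demand curve at q*: 55.6 − 1.0×23.4545 = 32.1455.

P = 32.1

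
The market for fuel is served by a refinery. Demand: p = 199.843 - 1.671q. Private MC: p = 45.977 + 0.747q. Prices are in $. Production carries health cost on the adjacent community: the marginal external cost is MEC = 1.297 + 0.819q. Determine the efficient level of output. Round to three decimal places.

q* = 47.133

Social marginal cost = private MC + MEC = 47.274 + 1.566q.
Set SMC = demand: 47.274 + 1.566q = 199.843 - 1.671q → q* = 47.1328.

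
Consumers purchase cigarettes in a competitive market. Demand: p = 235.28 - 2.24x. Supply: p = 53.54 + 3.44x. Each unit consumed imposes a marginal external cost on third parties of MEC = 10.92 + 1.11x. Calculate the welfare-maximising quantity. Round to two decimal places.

Social marginal benefit = demand − MEC = 224.36 - 3.35x.
Set SMB = MC: 224.36 - 3.35x = 53.54 + 3.44x → x* = 25.1576.

x* = 25.16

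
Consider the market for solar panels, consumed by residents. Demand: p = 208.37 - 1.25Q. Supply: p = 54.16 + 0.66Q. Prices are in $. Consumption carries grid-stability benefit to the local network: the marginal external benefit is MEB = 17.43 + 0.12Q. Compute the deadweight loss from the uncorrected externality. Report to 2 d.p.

Market equilibrium (private): 54.16 + 0.66Q = 208.37 - 1.25Q → Q_m = 80.7382.
Social marginal benefit = demand + MEB = 225.80 - 1.13Q.
Set SMB = MC: 225.80 - 1.13Q = 54.16 + 0.66Q → Q* = 95.8883.
Height of the DWL triangle at Q_m is SMB(Q_m) − MC(Q_m) = MEB(Q_m) = 27.1186.
DWL = ½ × 15.1501 × 27.1186 = 205.4248.

DWL = $205.42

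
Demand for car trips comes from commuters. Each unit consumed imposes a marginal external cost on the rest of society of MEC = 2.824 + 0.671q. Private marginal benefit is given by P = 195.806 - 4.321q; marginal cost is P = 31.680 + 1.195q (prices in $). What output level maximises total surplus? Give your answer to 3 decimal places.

Social marginal benefit = demand − MEC = 192.982 - 4.992q.
Set SMB = MC: 192.982 - 4.992q = 31.680 + 1.195q → q* = 26.0711.

q* = 26.071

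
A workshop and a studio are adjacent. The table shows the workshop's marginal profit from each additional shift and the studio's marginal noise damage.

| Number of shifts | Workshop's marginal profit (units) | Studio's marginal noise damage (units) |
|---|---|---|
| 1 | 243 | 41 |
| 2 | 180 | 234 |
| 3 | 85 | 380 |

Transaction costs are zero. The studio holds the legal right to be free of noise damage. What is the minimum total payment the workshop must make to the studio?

41

Efficient level: marginal profit ≥ marginal noise damage through level 1, so k* = 1.
With the studio holding the right, the workshop must at least compensate total damage at k*: 41 = 41.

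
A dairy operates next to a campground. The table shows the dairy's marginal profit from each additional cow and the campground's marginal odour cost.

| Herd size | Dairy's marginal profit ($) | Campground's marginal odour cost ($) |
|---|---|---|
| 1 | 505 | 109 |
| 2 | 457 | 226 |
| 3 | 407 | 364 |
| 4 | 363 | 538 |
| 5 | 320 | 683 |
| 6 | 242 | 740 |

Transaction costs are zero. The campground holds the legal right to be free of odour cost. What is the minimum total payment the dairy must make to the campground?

Efficient level: marginal profit ≥ marginal odour cost through level 3, so k* = 3.
With the campground holding the right, the dairy must at least compensate total damage at k*: 109 + 226 + 364 = 699.

$699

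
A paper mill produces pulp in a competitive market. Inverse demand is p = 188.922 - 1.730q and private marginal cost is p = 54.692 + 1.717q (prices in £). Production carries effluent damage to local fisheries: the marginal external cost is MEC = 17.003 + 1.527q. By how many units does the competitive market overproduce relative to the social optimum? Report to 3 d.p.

Market equilibrium (private): 54.692 + 1.717q = 188.922 - 1.730q → q_m = 38.9411.
Social marginal cost = private MC + MEC = 71.695 + 3.244q.
Set SMC = demand: 71.695 + 3.244q = 188.922 - 1.730q → q* = 23.5680.
Gap = |38.9411 − 23.5680| = 15.3731.

15.373 units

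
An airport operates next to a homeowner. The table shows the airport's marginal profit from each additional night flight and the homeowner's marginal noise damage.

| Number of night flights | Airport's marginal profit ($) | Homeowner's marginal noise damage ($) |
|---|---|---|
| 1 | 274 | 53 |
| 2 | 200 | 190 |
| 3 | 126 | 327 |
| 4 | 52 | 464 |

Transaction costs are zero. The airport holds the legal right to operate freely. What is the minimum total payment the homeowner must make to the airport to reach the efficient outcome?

Left alone the airport would choose level 4 (marginal profit stays positive).
Efficient level: k* = 2 (marginal profit ≥ marginal noise damage through 2).
The homeowner must at least cover the airport's forgone profit from cutting 4→2: 126 + 52 = 178.

$178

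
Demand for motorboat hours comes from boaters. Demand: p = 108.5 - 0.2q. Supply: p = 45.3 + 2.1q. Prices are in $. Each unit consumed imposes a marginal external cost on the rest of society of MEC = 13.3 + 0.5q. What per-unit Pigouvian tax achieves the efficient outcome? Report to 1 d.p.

Social marginal benefit = demand − MEC = 95.2 - 0.7q.
Set SMB = MC: 95.2 - 0.7q = 45.3 + 2.1q → q* = 17.8214.
The Pigouvian tax equals MEC at q*: 13.3 + 0.5×17.8214 = 22.2107.

tax = $22.2 per unit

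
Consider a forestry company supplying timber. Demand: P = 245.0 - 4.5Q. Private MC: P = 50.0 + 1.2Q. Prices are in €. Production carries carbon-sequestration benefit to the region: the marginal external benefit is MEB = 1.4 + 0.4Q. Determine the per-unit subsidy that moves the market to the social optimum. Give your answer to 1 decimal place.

Social marginal cost = private MC − MEB = 48.6 + 0.8Q.
Set SMC = demand: 48.6 + 0.8Q = 245.0 - 4.5Q → Q* = 37.0566.
The Pigouvian subsidy equals MEB at Q*: 1.4 + 0.4×37.0566 = 16.2226.

subsidy = €16.2 per unit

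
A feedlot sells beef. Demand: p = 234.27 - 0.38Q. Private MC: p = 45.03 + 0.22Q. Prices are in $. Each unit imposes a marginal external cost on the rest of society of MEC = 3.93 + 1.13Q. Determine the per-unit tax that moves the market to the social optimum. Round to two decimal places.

Social marginal cost = private MC + MEC = 48.96 + 1.35Q.
Set SMC = demand: 48.96 + 1.35Q = 234.27 - 0.38Q → Q* = 107.1156.
The Pigouvian tax equals MEC at Q*: 3.93 + 1.13×107.1156 = 124.9706.

tax = $124.97 per unit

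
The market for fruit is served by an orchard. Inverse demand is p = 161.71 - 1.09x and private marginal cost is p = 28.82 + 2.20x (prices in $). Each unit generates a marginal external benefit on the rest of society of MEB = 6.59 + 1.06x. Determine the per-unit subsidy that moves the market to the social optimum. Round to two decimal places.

subsidy = $72.89 per unit

Social marginal cost = private MC − MEB = 22.23 + 1.14x.
Set SMC = demand: 22.23 + 1.14x = 161.71 - 1.09x → x* = 62.5471.
The Pigouvian subsidy equals MEB at x*: 6.59 + 1.06×62.5471 = 72.8899.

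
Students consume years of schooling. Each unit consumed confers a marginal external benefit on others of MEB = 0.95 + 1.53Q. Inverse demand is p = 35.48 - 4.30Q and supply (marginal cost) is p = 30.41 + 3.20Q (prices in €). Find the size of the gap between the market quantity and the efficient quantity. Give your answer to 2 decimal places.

Market equilibrium (private): 30.41 + 3.20Q = 35.48 - 4.30Q → Q_m = 0.6760.
Social marginal benefit = demand + MEB = 36.43 - 2.77Q.
Set SMB = MC: 36.43 - 2.77Q = 30.41 + 3.20Q → Q* = 1.0084.
Gap = |0.6760 − 1.0084| = 0.3324.

0.33 units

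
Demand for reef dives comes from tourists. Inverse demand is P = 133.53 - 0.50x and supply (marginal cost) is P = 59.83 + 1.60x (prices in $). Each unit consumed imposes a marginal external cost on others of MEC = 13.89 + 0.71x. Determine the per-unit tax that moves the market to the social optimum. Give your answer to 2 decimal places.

tax = $29.00 per unit

Social marginal benefit = demand − MEC = 119.64 - 1.21x.
Set SMB = MC: 119.64 - 1.21x = 59.83 + 1.60x → x* = 21.2847.
The Pigouvian tax equals MEC at x*: 13.89 + 0.71×21.2847 = 29.0021.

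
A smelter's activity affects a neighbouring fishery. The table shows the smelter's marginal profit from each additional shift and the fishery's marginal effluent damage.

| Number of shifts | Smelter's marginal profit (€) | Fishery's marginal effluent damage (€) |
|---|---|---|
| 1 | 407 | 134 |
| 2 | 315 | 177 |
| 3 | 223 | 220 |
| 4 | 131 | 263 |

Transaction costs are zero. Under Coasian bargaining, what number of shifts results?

3

Bargaining reaches the level where marginal profit last exceeds marginal effluent damage.
That holds through level 3 (223 ≥ 220) but not at 4 (131 < 263).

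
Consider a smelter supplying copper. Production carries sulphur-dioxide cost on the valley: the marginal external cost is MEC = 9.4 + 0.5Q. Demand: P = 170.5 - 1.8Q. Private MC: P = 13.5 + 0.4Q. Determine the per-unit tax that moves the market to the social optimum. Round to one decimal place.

tax = 36.7 per unit

Social marginal cost = private MC + MEC = 22.9 + 0.9Q.
Set SMC = demand: 22.9 + 0.9Q = 170.5 - 1.8Q → Q* = 54.6667.
The Pigouvian tax equals MEC at Q*: 9.4 + 0.5×54.6667 = 36.7334.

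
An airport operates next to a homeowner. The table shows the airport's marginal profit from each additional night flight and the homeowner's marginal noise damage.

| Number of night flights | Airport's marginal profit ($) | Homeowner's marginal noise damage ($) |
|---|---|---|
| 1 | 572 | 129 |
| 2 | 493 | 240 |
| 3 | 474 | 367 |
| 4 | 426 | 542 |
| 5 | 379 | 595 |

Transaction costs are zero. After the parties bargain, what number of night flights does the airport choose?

Bargaining reaches the level where marginal profit last exceeds marginal noise damage.
That holds through level 3 (474 ≥ 367) but not at 4 (426 < 542).

3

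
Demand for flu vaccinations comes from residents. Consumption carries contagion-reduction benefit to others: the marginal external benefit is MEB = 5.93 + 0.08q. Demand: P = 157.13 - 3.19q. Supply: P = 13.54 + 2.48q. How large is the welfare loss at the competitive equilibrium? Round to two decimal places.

Market equilibrium (private): 13.54 + 2.48q = 157.13 - 3.19q → q_m = 25.3245.
Social marginal benefit = demand + MEB = 163.06 - 3.11q.
Set SMB = MC: 163.06 - 3.11q = 13.54 + 2.48q → q* = 26.7478.
Between q* and q_m the wedge SMB − MC runs linearly from 0 to MEB(q_m), so the loss is a triangle.
DWL = ½ × 1.4233 × 7.9560 = 5.6619.

DWL = 5.66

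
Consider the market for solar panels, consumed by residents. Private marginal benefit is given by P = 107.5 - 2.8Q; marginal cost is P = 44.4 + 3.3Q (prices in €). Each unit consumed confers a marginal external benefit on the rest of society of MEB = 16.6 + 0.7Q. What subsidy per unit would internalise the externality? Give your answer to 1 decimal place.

Social marginal benefit = demand + MEB = 124.1 - 2.1Q.
Set SMB = MC: 124.1 - 2.1Q = 44.4 + 3.3Q → Q* = 14.7593.
The Pigouvian subsidy equals MEB at Q*: 16.6 + 0.7×14.7593 = 26.9315.

subsidy = €26.9 per unit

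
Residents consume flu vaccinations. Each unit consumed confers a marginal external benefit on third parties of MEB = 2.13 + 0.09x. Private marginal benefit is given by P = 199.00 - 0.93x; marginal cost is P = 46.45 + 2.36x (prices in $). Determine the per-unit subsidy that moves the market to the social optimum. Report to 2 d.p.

subsidy = $6.48 per unit

Social marginal benefit = demand + MEB = 201.13 - 0.84x.
Set SMB = MC: 201.13 - 0.84x = 46.45 + 2.36x → x* = 48.3375.
The Pigouvian subsidy equals MEB at x*: 2.13 + 0.09×48.3375 = 6.4804.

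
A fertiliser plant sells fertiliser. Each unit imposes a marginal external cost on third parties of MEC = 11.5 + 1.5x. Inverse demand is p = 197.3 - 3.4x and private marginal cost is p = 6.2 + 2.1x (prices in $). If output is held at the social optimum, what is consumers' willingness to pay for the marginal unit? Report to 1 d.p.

Social marginal cost = private MC + MEC = 17.7 + 3.6x.
Set SMC = demand: 17.7 + 3.6x = 197.3 - 3.4x → x* = 25.6571.
Consumer price on the demand curve at x*: 197.3 − 3.4×25.6571 = 110.0659.

P = $110.1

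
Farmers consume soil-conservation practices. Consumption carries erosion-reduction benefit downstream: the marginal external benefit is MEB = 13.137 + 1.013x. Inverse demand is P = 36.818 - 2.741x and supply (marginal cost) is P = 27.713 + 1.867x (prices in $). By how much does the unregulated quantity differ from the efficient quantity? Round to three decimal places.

Market equilibrium (private): 27.713 + 1.867x = 36.818 - 2.741x → x_m = 1.9759.
Social marginal benefit = demand + MEB = 49.955 - 1.728x.
Set SMB = MC: 49.955 - 1.728x = 27.713 + 1.867x → x* = 6.1869.
Gap = |1.9759 − 6.1869| = 4.2110.

4.211 units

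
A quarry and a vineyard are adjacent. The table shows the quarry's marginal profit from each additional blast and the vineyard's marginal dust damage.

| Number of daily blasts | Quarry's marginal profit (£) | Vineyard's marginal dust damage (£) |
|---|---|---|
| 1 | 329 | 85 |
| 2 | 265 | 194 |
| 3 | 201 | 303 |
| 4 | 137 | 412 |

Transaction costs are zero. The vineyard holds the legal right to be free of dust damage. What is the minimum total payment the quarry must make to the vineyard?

Efficient level: marginal profit ≥ marginal dust damage through level 2, so k* = 2.
With the vineyard holding the right, the quarry must at least compensate total damage at k*: 85 + 194 = 279.

£279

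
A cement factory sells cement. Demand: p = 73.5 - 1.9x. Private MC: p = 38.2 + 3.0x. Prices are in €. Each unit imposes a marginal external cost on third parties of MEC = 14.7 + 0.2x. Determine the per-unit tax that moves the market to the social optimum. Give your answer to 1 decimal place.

Social marginal cost = private MC + MEC = 52.9 + 3.2x.
Set SMC = demand: 52.9 + 3.2x = 73.5 - 1.9x → x* = 4.0392.
The Pigouvian tax equals MEC at x*: 14.7 + 0.2×4.0392 = 15.5078.

tax = €15.5 per unit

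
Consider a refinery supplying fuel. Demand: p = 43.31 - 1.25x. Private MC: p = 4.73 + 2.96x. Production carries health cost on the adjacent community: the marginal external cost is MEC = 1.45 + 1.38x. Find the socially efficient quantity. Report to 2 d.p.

Social marginal cost = private MC + MEC = 6.18 + 4.34x.
Set SMC = demand: 6.18 + 4.34x = 43.31 - 1.25x → x* = 6.6422.

x* = 6.64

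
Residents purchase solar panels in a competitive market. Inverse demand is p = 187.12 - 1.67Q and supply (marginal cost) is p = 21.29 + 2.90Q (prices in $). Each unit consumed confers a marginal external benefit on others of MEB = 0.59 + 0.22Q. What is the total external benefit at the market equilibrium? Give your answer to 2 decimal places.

Market equilibrium (private): 21.29 + 2.90Q = 187.12 - 1.67Q → Q_m = 36.2867.
Total external benefit = ∫₀^{Q_m} (0.59 + 0.22Q) dQ = 0.59×36.2867 + ½×0.22×36.2867² = 166.2489.

$166.25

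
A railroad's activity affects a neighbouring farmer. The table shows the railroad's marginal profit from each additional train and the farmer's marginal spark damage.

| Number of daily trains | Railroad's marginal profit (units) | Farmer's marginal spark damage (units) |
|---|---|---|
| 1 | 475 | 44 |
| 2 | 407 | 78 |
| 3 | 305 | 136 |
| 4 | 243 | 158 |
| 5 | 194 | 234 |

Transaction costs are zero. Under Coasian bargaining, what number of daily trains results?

Bargaining reaches the level where marginal profit last exceeds marginal spark damage.
That holds through level 4 (243 ≥ 158) but not at 5 (194 < 234).

4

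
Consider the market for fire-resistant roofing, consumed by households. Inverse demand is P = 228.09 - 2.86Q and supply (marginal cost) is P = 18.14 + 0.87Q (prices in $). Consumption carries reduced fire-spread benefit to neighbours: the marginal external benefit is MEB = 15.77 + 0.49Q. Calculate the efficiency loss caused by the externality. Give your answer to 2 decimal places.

Market equilibrium (private): 18.14 + 0.87Q = 228.09 - 2.86Q → Q_m = 56.2869.
Social marginal benefit = demand + MEB = 243.86 - 2.37Q.
Set SMB = MC: 243.86 - 2.37Q = 18.14 + 0.87Q → Q* = 69.6667.
The loss is the area between SMB and MC from Q* to Q_m; with linear curves that's a triangle of height MEB(Q_m).
DWL = ½ × 13.3798 × 43.3506 = 290.0112.

DWL = $290.01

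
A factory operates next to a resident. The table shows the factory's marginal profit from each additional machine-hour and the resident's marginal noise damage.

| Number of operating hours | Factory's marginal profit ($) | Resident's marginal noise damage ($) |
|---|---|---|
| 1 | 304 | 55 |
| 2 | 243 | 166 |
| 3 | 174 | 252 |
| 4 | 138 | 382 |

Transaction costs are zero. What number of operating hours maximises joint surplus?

Bargaining reaches the level where marginal profit last exceeds marginal noise damage.
That holds through level 2 (243 ≥ 166) but not at 3 (174 < 252).

2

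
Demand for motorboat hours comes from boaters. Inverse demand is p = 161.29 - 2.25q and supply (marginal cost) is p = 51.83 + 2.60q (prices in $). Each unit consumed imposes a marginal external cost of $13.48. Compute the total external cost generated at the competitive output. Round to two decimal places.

$304.23

Market equilibrium (private): 51.83 + 2.60q = 161.29 - 2.25q → q_m = 22.5691.
Total external cost = MEC × q_m = 13.48 × 22.5691 = 304.2315.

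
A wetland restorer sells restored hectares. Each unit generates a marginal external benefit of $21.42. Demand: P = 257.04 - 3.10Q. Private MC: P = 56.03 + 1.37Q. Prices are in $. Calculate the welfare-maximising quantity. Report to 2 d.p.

Social marginal cost = private MC − MEB = 34.61 + 1.37Q.
Set SMC = demand: 34.61 + 1.37Q = 257.04 - 3.10Q → Q* = 49.7606.

Q* = 49.76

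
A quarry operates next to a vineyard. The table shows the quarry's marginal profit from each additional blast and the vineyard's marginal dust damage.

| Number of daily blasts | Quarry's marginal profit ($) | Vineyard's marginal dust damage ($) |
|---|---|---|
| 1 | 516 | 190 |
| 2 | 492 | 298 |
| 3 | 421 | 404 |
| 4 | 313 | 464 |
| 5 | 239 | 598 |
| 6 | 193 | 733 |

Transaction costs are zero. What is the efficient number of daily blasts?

3

Bargaining reaches the level where marginal profit last exceeds marginal dust damage.
That holds through level 3 (421 ≥ 404) but not at 4 (313 < 464).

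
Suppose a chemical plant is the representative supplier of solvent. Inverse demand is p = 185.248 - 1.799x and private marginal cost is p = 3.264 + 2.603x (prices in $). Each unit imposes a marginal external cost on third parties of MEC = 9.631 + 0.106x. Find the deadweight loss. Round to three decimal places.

Market equilibrium (private): 3.264 + 2.603x = 185.248 - 1.799x → x_m = 41.3412.
Social marginal cost = private MC + MEC = 12.895 + 2.709x.
Set SMC = demand: 12.895 + 2.709x = 185.248 - 1.799x → x* = 38.2327.
The welfare-loss triangle has base |x_m − x*| and height MEC(x_m) (the vertical gap between SMC and demand is zero at x* and MEC at x_m).
DWL = ½ × 3.1085 × 14.0132 = 21.7800.

DWL = $21.780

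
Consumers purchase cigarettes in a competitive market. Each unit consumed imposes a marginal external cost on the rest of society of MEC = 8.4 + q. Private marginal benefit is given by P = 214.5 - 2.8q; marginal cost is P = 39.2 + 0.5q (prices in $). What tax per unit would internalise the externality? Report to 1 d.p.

tax = $47.2 per unit

Social marginal benefit = demand − MEC = 206.1 - 3.8q.
Set SMB = MC: 206.1 - 3.8q = 39.2 + 0.5q → q* = 38.8140.
The Pigouvian tax equals MEC at q*: 8.4 + 1.0×38.8140 = 47.2140.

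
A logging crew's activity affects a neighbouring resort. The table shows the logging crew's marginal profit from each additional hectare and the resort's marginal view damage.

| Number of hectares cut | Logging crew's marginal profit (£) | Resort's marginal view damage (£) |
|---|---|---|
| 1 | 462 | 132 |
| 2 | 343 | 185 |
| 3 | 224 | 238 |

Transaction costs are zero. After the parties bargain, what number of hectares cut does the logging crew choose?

Bargaining reaches the level where marginal profit last exceeds marginal view damage.
That holds through level 2 (343 ≥ 185) but not at 3 (224 < 238).

2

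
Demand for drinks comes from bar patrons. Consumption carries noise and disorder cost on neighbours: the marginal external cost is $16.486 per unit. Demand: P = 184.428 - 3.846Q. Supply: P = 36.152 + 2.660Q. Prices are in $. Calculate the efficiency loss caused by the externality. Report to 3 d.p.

Market equilibrium (private): 36.152 + 2.660Q = 184.428 - 3.846Q → Q_m = 22.7907.
Social marginal benefit = demand − MEC = 167.942 - 3.846Q.
Set SMB = MC: 167.942 - 3.846Q = 36.152 + 2.660Q → Q* = 20.2567.
The welfare-loss triangle has base |Q_m − Q*| and height MEC(Q_m) (the vertical gap between SMB and MC is zero at Q* and MEC at Q_m).
DWL = ½ × 2.5340 × 16.4860 = 20.8878.

DWL = $20.888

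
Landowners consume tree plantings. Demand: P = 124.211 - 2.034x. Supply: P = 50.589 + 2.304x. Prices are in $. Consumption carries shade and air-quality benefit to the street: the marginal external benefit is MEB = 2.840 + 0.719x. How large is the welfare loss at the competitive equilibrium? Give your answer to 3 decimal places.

DWL = $31.262

Market equilibrium (private): 50.589 + 2.304x = 124.211 - 2.034x → x_m = 16.9714.
Social marginal benefit = demand + MEB = 127.051 - 1.315x.
Set SMB = MC: 127.051 - 1.315x = 50.589 + 2.304x → x* = 21.1279.
The welfare-loss triangle has base |x_m − x*| and height MEB(x_m) (the vertical gap between SMB and MC is zero at x* and MEB at x_m).
DWL = ½ × 4.1565 × 15.0424 = 31.2619.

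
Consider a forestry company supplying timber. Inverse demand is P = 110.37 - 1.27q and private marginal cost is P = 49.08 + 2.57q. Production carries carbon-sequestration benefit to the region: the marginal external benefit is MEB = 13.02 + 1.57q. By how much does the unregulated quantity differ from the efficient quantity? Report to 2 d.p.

16.77 units

Market equilibrium (private): 49.08 + 2.57q = 110.37 - 1.27q → q_m = 15.9609.
Social marginal cost = private MC − MEB = 36.06 + q.
Set SMC = demand: 36.06 + q = 110.37 - 1.27q → q* = 32.7357.
Gap = |15.9609 − 32.7357| = 16.7748.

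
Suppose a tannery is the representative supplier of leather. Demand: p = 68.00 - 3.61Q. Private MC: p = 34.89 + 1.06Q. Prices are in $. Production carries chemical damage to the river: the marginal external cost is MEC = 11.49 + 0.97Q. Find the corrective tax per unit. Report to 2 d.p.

Social marginal cost = private MC + MEC = 46.38 + 2.03Q.
Set SMC = demand: 46.38 + 2.03Q = 68.00 - 3.61Q → Q* = 3.8333.
The Pigouvian tax equals MEC at Q*: 11.49 + 0.97×3.8333 = 15.2083.

tax = $15.21 per unit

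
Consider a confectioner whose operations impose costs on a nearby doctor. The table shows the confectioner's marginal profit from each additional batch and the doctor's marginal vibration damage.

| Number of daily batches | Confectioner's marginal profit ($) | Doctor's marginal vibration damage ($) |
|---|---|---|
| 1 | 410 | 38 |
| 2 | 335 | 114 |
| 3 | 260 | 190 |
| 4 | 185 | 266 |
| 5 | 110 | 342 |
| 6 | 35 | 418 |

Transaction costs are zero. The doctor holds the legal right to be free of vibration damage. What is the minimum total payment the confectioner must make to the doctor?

Efficient level: marginal profit ≥ marginal vibration damage through level 3, so k* = 3.
With the doctor holding the right, the confectioner must at least compensate total damage at k*: 38 + 114 + 190 = 342.

$342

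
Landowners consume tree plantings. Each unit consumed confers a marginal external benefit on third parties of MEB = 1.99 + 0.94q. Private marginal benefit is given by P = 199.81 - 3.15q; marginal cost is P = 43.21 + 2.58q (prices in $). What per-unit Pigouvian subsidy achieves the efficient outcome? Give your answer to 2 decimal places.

subsidy = $33.11 per unit

Social marginal benefit = demand + MEB = 201.80 - 2.21q.
Set SMB = MC: 201.80 - 2.21q = 43.21 + 2.58q → q* = 33.1086.
The Pigouvian subsidy equals MEB at q*: 1.99 + 0.94×33.1086 = 33.1121.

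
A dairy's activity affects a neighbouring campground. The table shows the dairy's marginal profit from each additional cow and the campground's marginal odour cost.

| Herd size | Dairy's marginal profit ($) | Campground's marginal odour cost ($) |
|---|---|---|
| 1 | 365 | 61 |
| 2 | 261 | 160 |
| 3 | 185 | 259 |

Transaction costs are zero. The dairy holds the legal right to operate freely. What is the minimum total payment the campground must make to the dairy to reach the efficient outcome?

Left alone the dairy would choose level 3 (marginal profit stays positive).
Efficient level: k* = 2 (marginal profit ≥ marginal odour cost through 2).
The campground must at least cover the dairy's forgone profit from cutting 3→2: 185 = 185.

$185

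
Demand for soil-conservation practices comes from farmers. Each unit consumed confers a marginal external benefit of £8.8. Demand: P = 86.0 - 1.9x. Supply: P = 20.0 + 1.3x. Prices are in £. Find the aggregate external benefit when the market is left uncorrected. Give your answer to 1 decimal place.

£181.5

Market equilibrium (private): 20.0 + 1.3x = 86.0 - 1.9x → x_m = 20.6250.
Total external benefit = MEB × x_m = 8.8 × 20.6250 = 181.5000.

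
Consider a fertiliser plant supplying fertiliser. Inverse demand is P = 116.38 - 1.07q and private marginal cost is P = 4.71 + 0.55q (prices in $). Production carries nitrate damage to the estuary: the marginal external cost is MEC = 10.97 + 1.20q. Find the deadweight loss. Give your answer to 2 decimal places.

DWL = $1556.30

Market equilibrium (private): 4.71 + 0.55q = 116.38 - 1.07q → q_m = 68.9321.
Social marginal cost = private MC + MEC = 15.68 + 1.75q.
Set SMC = demand: 15.68 + 1.75q = 116.38 - 1.07q → q* = 35.7092.
The loss is the area between SMC and demand from q* to q_m; with linear curves that's a triangle of height MEC(q_m).
DWL = ½ × 33.2229 × 93.6885 = 1556.3018.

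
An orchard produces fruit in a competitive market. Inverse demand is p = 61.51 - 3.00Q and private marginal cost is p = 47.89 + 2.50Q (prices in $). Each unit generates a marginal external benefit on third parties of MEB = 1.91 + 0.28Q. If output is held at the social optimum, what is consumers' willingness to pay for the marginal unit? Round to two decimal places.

Social marginal cost = private MC − MEB = 45.98 + 2.22Q.
Set SMC = demand: 45.98 + 2.22Q = 61.51 - 3.00Q → Q* = 2.9751.
Consumer price on the demand curve at Q*: 61.51 − 3.00×2.9751 = 52.5847.

P = $52.58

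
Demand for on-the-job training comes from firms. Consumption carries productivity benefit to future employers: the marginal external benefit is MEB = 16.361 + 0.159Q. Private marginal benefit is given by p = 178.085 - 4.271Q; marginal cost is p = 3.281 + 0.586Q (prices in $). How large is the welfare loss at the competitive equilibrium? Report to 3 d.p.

Market equilibrium (private): 3.281 + 0.586Q = 178.085 - 4.271Q → Q_m = 35.9901.
Social marginal benefit = demand + MEB = 194.446 - 4.112Q.
Set SMB = MC: 194.446 - 4.112Q = 3.281 + 0.586Q → Q* = 40.6907.
Between Q* and Q_m the wedge SMB − MC runs linearly from 0 to MEB(Q_m), so the loss is a triangle.
DWL = ½ × 4.7006 × 22.0834 = 51.9026.

DWL = $51.903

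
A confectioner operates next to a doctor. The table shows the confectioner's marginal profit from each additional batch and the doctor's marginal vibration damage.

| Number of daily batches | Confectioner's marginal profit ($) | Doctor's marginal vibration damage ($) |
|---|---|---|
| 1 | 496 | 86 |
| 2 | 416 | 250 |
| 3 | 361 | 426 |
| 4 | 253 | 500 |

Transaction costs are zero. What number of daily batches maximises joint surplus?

Bargaining reaches the level where marginal profit last exceeds marginal vibration damage.
That holds through level 2 (416 ≥ 250) but not at 3 (361 < 426).

2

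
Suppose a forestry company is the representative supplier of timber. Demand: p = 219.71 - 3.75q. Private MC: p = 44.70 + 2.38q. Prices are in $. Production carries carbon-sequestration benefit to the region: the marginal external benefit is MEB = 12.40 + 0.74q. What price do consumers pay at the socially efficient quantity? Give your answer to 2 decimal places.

P = $89.32

Social marginal cost = private MC − MEB = 32.30 + 1.64q.
Set SMC = demand: 32.30 + 1.64q = 219.71 - 3.75q → q* = 34.7699.
Consumer price on the demand curve at q*: 219.71 − 3.75×34.7699 = 89.3229.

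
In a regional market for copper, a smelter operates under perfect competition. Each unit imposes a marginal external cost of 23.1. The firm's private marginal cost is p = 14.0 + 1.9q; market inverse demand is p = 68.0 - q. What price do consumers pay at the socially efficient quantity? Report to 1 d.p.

Social marginal cost = private MC + MEC = 37.1 + 1.9q.
Set SMC = demand: 37.1 + 1.9q = 68.0 - q → q* = 10.6552.
Consumer price on the demand curve at q*: 68.0 − 1.0×10.6552 = 57.3448.

P = 57.3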